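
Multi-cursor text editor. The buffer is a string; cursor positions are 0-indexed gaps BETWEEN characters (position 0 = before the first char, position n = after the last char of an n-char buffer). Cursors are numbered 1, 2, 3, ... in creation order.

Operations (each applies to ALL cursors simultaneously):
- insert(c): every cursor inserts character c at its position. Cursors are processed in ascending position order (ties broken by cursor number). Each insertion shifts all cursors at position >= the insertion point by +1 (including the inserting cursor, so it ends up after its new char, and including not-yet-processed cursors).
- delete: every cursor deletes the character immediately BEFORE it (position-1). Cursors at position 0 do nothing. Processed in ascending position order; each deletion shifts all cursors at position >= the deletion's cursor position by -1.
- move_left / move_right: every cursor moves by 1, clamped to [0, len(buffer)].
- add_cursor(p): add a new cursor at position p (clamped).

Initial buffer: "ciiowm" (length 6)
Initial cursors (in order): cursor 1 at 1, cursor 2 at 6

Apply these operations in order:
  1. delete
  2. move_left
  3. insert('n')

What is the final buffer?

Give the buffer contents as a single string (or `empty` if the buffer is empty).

After op 1 (delete): buffer="iiow" (len 4), cursors c1@0 c2@4, authorship ....
After op 2 (move_left): buffer="iiow" (len 4), cursors c1@0 c2@3, authorship ....
After op 3 (insert('n')): buffer="niionw" (len 6), cursors c1@1 c2@5, authorship 1...2.

Answer: niionw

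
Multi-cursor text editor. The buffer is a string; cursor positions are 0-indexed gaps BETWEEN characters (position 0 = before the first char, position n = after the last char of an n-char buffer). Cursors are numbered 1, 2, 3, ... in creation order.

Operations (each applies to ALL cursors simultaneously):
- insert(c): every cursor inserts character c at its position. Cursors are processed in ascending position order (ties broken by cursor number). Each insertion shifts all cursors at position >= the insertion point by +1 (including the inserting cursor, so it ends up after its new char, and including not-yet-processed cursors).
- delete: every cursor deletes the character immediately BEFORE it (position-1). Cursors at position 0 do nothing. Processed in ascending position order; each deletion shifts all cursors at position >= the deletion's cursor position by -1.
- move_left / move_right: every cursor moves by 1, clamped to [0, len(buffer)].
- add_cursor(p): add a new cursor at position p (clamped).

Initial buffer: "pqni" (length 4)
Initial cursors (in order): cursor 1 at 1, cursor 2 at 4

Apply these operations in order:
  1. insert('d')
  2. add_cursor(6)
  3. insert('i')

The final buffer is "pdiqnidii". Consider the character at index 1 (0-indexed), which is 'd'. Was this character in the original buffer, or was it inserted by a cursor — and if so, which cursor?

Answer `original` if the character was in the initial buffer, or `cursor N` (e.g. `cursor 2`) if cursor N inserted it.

After op 1 (insert('d')): buffer="pdqnid" (len 6), cursors c1@2 c2@6, authorship .1...2
After op 2 (add_cursor(6)): buffer="pdqnid" (len 6), cursors c1@2 c2@6 c3@6, authorship .1...2
After op 3 (insert('i')): buffer="pdiqnidii" (len 9), cursors c1@3 c2@9 c3@9, authorship .11...223
Authorship (.=original, N=cursor N): . 1 1 . . . 2 2 3
Index 1: author = 1

Answer: cursor 1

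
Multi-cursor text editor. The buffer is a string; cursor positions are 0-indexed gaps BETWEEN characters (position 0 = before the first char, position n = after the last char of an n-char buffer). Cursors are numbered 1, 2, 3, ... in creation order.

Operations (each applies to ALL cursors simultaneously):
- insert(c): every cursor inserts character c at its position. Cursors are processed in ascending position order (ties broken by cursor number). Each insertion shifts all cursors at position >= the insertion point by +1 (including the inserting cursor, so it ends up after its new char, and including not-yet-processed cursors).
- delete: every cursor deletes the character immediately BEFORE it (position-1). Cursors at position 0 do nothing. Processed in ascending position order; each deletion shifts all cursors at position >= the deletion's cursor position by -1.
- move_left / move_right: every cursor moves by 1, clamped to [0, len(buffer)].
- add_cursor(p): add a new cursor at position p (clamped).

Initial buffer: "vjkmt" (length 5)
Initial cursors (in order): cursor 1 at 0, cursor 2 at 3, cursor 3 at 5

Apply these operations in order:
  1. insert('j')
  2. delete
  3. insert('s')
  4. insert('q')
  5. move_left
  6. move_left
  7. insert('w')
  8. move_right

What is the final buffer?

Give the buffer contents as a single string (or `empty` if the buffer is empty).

After op 1 (insert('j')): buffer="jvjkjmtj" (len 8), cursors c1@1 c2@5 c3@8, authorship 1...2..3
After op 2 (delete): buffer="vjkmt" (len 5), cursors c1@0 c2@3 c3@5, authorship .....
After op 3 (insert('s')): buffer="svjksmts" (len 8), cursors c1@1 c2@5 c3@8, authorship 1...2..3
After op 4 (insert('q')): buffer="sqvjksqmtsq" (len 11), cursors c1@2 c2@7 c3@11, authorship 11...22..33
After op 5 (move_left): buffer="sqvjksqmtsq" (len 11), cursors c1@1 c2@6 c3@10, authorship 11...22..33
After op 6 (move_left): buffer="sqvjksqmtsq" (len 11), cursors c1@0 c2@5 c3@9, authorship 11...22..33
After op 7 (insert('w')): buffer="wsqvjkwsqmtwsq" (len 14), cursors c1@1 c2@7 c3@12, authorship 111...222..333
After op 8 (move_right): buffer="wsqvjkwsqmtwsq" (len 14), cursors c1@2 c2@8 c3@13, authorship 111...222..333

Answer: wsqvjkwsqmtwsq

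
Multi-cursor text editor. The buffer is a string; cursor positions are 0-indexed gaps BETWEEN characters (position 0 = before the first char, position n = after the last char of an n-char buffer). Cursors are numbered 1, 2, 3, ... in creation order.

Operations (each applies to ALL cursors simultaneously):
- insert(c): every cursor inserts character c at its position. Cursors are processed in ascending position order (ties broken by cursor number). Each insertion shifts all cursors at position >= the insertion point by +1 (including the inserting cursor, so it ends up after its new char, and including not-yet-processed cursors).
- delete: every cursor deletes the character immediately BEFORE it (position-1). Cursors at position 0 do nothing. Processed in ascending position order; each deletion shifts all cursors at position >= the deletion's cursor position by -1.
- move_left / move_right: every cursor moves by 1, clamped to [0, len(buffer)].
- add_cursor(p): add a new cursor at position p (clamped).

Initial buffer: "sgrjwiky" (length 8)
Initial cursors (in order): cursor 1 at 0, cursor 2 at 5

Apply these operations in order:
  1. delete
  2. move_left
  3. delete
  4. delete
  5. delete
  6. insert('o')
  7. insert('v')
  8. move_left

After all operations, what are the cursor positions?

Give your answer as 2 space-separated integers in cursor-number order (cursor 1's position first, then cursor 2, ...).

After op 1 (delete): buffer="sgrjiky" (len 7), cursors c1@0 c2@4, authorship .......
After op 2 (move_left): buffer="sgrjiky" (len 7), cursors c1@0 c2@3, authorship .......
After op 3 (delete): buffer="sgjiky" (len 6), cursors c1@0 c2@2, authorship ......
After op 4 (delete): buffer="sjiky" (len 5), cursors c1@0 c2@1, authorship .....
After op 5 (delete): buffer="jiky" (len 4), cursors c1@0 c2@0, authorship ....
After op 6 (insert('o')): buffer="oojiky" (len 6), cursors c1@2 c2@2, authorship 12....
After op 7 (insert('v')): buffer="oovvjiky" (len 8), cursors c1@4 c2@4, authorship 1212....
After op 8 (move_left): buffer="oovvjiky" (len 8), cursors c1@3 c2@3, authorship 1212....

Answer: 3 3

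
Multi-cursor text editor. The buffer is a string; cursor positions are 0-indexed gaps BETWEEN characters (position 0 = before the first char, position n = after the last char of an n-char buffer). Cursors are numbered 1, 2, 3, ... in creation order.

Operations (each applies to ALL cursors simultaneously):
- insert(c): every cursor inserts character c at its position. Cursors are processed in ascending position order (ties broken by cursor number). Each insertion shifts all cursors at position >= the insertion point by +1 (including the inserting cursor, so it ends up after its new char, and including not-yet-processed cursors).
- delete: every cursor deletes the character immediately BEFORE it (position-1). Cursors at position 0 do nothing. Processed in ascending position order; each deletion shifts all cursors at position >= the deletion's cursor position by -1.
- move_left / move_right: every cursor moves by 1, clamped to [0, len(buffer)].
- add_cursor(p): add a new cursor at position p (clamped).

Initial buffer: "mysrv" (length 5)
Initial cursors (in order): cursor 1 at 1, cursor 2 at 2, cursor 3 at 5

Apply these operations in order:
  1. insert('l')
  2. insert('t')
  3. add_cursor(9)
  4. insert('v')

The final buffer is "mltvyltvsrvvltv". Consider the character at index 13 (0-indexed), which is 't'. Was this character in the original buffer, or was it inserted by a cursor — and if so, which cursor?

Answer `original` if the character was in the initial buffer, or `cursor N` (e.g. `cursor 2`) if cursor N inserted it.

Answer: cursor 3

Derivation:
After op 1 (insert('l')): buffer="mlylsrvl" (len 8), cursors c1@2 c2@4 c3@8, authorship .1.2...3
After op 2 (insert('t')): buffer="mltyltsrvlt" (len 11), cursors c1@3 c2@6 c3@11, authorship .11.22...33
After op 3 (add_cursor(9)): buffer="mltyltsrvlt" (len 11), cursors c1@3 c2@6 c4@9 c3@11, authorship .11.22...33
After op 4 (insert('v')): buffer="mltvyltvsrvvltv" (len 15), cursors c1@4 c2@8 c4@12 c3@15, authorship .111.222...4333
Authorship (.=original, N=cursor N): . 1 1 1 . 2 2 2 . . . 4 3 3 3
Index 13: author = 3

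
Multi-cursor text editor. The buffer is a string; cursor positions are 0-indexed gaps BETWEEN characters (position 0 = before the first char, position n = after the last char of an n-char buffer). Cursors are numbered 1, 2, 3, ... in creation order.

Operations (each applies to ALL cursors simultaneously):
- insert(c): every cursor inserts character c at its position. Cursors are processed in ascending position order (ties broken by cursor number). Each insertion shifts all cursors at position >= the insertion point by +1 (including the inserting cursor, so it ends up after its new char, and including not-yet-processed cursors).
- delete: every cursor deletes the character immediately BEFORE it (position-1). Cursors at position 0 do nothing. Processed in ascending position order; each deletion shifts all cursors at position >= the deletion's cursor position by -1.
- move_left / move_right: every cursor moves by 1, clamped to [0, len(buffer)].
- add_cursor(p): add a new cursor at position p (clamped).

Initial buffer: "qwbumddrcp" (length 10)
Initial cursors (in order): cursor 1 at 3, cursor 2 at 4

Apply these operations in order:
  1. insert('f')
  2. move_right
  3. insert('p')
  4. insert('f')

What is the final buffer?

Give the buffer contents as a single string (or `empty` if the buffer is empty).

Answer: qwbfupffmpfddrcp

Derivation:
After op 1 (insert('f')): buffer="qwbfufmddrcp" (len 12), cursors c1@4 c2@6, authorship ...1.2......
After op 2 (move_right): buffer="qwbfufmddrcp" (len 12), cursors c1@5 c2@7, authorship ...1.2......
After op 3 (insert('p')): buffer="qwbfupfmpddrcp" (len 14), cursors c1@6 c2@9, authorship ...1.12.2.....
After op 4 (insert('f')): buffer="qwbfupffmpfddrcp" (len 16), cursors c1@7 c2@11, authorship ...1.112.22.....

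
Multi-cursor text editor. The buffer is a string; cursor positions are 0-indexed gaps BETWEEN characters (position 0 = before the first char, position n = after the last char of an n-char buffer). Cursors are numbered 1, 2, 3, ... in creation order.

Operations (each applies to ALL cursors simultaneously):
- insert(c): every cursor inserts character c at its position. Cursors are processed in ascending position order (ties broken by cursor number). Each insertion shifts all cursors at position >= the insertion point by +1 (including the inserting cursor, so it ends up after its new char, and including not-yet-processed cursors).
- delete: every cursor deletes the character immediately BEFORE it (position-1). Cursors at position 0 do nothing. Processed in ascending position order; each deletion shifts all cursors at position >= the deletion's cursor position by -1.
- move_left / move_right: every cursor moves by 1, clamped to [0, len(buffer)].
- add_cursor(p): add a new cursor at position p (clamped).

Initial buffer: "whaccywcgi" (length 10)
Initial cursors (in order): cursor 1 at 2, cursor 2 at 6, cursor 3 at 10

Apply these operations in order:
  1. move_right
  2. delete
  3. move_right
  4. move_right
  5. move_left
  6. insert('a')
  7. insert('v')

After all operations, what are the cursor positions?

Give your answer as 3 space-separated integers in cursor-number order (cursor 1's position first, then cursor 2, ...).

After op 1 (move_right): buffer="whaccywcgi" (len 10), cursors c1@3 c2@7 c3@10, authorship ..........
After op 2 (delete): buffer="whccycg" (len 7), cursors c1@2 c2@5 c3@7, authorship .......
After op 3 (move_right): buffer="whccycg" (len 7), cursors c1@3 c2@6 c3@7, authorship .......
After op 4 (move_right): buffer="whccycg" (len 7), cursors c1@4 c2@7 c3@7, authorship .......
After op 5 (move_left): buffer="whccycg" (len 7), cursors c1@3 c2@6 c3@6, authorship .......
After op 6 (insert('a')): buffer="whcacycaag" (len 10), cursors c1@4 c2@9 c3@9, authorship ...1...23.
After op 7 (insert('v')): buffer="whcavcycaavvg" (len 13), cursors c1@5 c2@12 c3@12, authorship ...11...2323.

Answer: 5 12 12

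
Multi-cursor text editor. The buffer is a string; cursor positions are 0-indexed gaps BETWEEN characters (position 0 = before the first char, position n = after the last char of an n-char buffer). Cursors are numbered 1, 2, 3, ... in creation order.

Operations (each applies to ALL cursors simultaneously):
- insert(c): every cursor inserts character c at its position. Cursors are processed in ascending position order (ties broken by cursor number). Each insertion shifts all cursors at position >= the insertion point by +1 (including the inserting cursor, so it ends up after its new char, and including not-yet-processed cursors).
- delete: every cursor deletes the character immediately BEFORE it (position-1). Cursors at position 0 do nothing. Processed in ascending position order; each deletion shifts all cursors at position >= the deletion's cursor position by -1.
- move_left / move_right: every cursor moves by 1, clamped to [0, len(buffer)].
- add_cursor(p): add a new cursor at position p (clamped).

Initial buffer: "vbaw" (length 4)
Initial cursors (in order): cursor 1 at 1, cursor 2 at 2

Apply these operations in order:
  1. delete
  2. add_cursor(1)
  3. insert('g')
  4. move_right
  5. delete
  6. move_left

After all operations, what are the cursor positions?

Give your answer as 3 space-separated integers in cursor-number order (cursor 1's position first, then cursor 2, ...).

After op 1 (delete): buffer="aw" (len 2), cursors c1@0 c2@0, authorship ..
After op 2 (add_cursor(1)): buffer="aw" (len 2), cursors c1@0 c2@0 c3@1, authorship ..
After op 3 (insert('g')): buffer="ggagw" (len 5), cursors c1@2 c2@2 c3@4, authorship 12.3.
After op 4 (move_right): buffer="ggagw" (len 5), cursors c1@3 c2@3 c3@5, authorship 12.3.
After op 5 (delete): buffer="gg" (len 2), cursors c1@1 c2@1 c3@2, authorship 13
After op 6 (move_left): buffer="gg" (len 2), cursors c1@0 c2@0 c3@1, authorship 13

Answer: 0 0 1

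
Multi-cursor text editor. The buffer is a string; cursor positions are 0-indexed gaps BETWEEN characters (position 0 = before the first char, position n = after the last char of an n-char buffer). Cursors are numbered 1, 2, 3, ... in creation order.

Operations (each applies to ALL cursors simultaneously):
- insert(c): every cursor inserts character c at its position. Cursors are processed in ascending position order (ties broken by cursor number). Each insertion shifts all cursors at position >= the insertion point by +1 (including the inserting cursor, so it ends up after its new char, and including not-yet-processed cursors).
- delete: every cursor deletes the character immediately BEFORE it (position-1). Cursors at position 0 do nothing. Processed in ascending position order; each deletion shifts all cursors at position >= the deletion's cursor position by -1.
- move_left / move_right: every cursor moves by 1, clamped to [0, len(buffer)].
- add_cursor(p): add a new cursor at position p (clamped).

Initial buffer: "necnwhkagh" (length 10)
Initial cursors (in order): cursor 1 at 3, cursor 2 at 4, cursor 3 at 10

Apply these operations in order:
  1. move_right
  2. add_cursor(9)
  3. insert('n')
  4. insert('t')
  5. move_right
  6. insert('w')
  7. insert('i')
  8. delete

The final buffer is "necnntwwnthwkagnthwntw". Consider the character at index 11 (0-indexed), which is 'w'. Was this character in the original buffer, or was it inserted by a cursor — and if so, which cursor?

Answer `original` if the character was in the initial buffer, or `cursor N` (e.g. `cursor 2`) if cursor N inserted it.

After op 1 (move_right): buffer="necnwhkagh" (len 10), cursors c1@4 c2@5 c3@10, authorship ..........
After op 2 (add_cursor(9)): buffer="necnwhkagh" (len 10), cursors c1@4 c2@5 c4@9 c3@10, authorship ..........
After op 3 (insert('n')): buffer="necnnwnhkagnhn" (len 14), cursors c1@5 c2@7 c4@12 c3@14, authorship ....1.2....4.3
After op 4 (insert('t')): buffer="necnntwnthkagnthnt" (len 18), cursors c1@6 c2@9 c4@15 c3@18, authorship ....11.22....44.33
After op 5 (move_right): buffer="necnntwnthkagnthnt" (len 18), cursors c1@7 c2@10 c4@16 c3@18, authorship ....11.22....44.33
After op 6 (insert('w')): buffer="necnntwwnthwkagnthwntw" (len 22), cursors c1@8 c2@12 c4@19 c3@22, authorship ....11.122.2...44.4333
After op 7 (insert('i')): buffer="necnntwwinthwikagnthwintwi" (len 26), cursors c1@9 c2@14 c4@22 c3@26, authorship ....11.1122.22...44.443333
After op 8 (delete): buffer="necnntwwnthwkagnthwntw" (len 22), cursors c1@8 c2@12 c4@19 c3@22, authorship ....11.122.2...44.4333
Authorship (.=original, N=cursor N): . . . . 1 1 . 1 2 2 . 2 . . . 4 4 . 4 3 3 3
Index 11: author = 2

Answer: cursor 2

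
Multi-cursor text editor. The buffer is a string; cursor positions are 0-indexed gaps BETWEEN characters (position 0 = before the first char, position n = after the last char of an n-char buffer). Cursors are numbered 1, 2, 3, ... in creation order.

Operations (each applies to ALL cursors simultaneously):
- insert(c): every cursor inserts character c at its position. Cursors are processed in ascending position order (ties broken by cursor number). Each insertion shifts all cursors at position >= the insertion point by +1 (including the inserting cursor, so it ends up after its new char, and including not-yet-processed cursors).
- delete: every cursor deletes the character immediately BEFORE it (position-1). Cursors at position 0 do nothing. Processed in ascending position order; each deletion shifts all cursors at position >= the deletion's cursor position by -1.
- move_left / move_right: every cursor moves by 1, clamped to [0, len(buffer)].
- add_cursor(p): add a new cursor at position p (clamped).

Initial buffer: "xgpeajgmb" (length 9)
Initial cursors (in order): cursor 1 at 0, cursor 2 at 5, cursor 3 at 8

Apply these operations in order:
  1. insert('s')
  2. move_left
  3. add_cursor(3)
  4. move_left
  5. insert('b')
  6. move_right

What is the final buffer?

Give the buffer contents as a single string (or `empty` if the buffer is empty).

Answer: bsxbgpebasjgbmsb

Derivation:
After op 1 (insert('s')): buffer="sxgpeasjgmsb" (len 12), cursors c1@1 c2@7 c3@11, authorship 1.....2...3.
After op 2 (move_left): buffer="sxgpeasjgmsb" (len 12), cursors c1@0 c2@6 c3@10, authorship 1.....2...3.
After op 3 (add_cursor(3)): buffer="sxgpeasjgmsb" (len 12), cursors c1@0 c4@3 c2@6 c3@10, authorship 1.....2...3.
After op 4 (move_left): buffer="sxgpeasjgmsb" (len 12), cursors c1@0 c4@2 c2@5 c3@9, authorship 1.....2...3.
After op 5 (insert('b')): buffer="bsxbgpebasjgbmsb" (len 16), cursors c1@1 c4@4 c2@8 c3@13, authorship 11.4...2.2..3.3.
After op 6 (move_right): buffer="bsxbgpebasjgbmsb" (len 16), cursors c1@2 c4@5 c2@9 c3@14, authorship 11.4...2.2..3.3.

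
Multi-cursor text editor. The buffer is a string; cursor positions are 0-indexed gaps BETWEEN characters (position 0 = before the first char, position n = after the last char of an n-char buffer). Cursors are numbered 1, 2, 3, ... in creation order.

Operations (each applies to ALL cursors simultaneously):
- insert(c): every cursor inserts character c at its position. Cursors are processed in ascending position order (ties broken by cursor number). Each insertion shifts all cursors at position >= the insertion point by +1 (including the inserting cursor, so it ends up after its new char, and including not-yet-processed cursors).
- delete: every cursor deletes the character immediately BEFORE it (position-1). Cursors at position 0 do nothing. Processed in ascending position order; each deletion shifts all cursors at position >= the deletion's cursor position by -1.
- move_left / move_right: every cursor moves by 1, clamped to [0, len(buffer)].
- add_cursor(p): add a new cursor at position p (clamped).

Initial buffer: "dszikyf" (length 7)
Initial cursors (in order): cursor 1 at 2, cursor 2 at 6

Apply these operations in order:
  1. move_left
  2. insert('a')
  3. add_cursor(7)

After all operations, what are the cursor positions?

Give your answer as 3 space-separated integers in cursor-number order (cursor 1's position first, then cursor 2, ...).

After op 1 (move_left): buffer="dszikyf" (len 7), cursors c1@1 c2@5, authorship .......
After op 2 (insert('a')): buffer="daszikayf" (len 9), cursors c1@2 c2@7, authorship .1....2..
After op 3 (add_cursor(7)): buffer="daszikayf" (len 9), cursors c1@2 c2@7 c3@7, authorship .1....2..

Answer: 2 7 7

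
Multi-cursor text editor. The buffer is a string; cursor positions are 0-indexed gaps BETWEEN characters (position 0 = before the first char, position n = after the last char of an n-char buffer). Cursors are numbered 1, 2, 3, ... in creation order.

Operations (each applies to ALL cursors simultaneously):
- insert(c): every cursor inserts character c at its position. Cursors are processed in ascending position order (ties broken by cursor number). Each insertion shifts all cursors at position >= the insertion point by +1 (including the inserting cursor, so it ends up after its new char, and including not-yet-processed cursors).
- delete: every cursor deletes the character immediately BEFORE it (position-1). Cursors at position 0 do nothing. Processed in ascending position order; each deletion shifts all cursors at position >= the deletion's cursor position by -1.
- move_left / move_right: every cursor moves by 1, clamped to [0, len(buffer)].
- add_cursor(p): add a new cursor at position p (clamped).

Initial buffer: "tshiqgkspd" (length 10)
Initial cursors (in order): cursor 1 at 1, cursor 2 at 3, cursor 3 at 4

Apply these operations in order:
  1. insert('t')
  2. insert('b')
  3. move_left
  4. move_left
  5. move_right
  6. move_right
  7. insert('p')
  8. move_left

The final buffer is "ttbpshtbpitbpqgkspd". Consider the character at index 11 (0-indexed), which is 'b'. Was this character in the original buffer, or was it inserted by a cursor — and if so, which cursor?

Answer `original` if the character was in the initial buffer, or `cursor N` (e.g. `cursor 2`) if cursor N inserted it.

Answer: cursor 3

Derivation:
After op 1 (insert('t')): buffer="ttshtitqgkspd" (len 13), cursors c1@2 c2@5 c3@7, authorship .1..2.3......
After op 2 (insert('b')): buffer="ttbshtbitbqgkspd" (len 16), cursors c1@3 c2@7 c3@10, authorship .11..22.33......
After op 3 (move_left): buffer="ttbshtbitbqgkspd" (len 16), cursors c1@2 c2@6 c3@9, authorship .11..22.33......
After op 4 (move_left): buffer="ttbshtbitbqgkspd" (len 16), cursors c1@1 c2@5 c3@8, authorship .11..22.33......
After op 5 (move_right): buffer="ttbshtbitbqgkspd" (len 16), cursors c1@2 c2@6 c3@9, authorship .11..22.33......
After op 6 (move_right): buffer="ttbshtbitbqgkspd" (len 16), cursors c1@3 c2@7 c3@10, authorship .11..22.33......
After op 7 (insert('p')): buffer="ttbpshtbpitbpqgkspd" (len 19), cursors c1@4 c2@9 c3@13, authorship .111..222.333......
After op 8 (move_left): buffer="ttbpshtbpitbpqgkspd" (len 19), cursors c1@3 c2@8 c3@12, authorship .111..222.333......
Authorship (.=original, N=cursor N): . 1 1 1 . . 2 2 2 . 3 3 3 . . . . . .
Index 11: author = 3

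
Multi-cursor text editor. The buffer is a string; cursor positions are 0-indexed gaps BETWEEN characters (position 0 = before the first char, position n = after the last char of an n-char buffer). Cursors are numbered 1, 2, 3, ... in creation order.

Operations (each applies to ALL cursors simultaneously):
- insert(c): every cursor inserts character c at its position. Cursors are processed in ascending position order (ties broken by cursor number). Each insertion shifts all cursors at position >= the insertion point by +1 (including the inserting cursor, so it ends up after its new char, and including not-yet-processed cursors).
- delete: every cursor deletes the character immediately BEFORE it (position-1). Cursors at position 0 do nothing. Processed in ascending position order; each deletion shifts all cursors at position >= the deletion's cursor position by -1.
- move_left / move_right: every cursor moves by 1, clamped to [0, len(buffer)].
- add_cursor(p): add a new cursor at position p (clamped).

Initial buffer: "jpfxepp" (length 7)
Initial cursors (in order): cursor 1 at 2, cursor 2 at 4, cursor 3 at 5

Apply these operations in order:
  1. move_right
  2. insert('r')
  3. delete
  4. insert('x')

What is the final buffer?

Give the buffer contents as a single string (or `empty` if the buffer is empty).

After op 1 (move_right): buffer="jpfxepp" (len 7), cursors c1@3 c2@5 c3@6, authorship .......
After op 2 (insert('r')): buffer="jpfrxerprp" (len 10), cursors c1@4 c2@7 c3@9, authorship ...1..2.3.
After op 3 (delete): buffer="jpfxepp" (len 7), cursors c1@3 c2@5 c3@6, authorship .......
After op 4 (insert('x')): buffer="jpfxxexpxp" (len 10), cursors c1@4 c2@7 c3@9, authorship ...1..2.3.

Answer: jpfxxexpxp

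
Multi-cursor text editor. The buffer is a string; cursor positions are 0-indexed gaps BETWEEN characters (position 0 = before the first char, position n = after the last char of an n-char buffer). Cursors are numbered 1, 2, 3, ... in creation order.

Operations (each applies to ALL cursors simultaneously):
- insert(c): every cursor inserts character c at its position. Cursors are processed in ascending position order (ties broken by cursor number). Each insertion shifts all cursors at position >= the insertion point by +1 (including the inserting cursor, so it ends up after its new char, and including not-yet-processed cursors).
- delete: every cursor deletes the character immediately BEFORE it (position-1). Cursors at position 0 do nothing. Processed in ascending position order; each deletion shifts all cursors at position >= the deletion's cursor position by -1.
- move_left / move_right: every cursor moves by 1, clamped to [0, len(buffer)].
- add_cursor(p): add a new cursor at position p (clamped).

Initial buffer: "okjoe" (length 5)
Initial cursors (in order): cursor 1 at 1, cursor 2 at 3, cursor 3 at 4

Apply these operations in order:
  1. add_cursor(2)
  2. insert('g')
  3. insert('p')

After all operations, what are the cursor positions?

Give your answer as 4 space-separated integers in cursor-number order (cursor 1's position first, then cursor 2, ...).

After op 1 (add_cursor(2)): buffer="okjoe" (len 5), cursors c1@1 c4@2 c2@3 c3@4, authorship .....
After op 2 (insert('g')): buffer="ogkgjgoge" (len 9), cursors c1@2 c4@4 c2@6 c3@8, authorship .1.4.2.3.
After op 3 (insert('p')): buffer="ogpkgpjgpogpe" (len 13), cursors c1@3 c4@6 c2@9 c3@12, authorship .11.44.22.33.

Answer: 3 9 12 6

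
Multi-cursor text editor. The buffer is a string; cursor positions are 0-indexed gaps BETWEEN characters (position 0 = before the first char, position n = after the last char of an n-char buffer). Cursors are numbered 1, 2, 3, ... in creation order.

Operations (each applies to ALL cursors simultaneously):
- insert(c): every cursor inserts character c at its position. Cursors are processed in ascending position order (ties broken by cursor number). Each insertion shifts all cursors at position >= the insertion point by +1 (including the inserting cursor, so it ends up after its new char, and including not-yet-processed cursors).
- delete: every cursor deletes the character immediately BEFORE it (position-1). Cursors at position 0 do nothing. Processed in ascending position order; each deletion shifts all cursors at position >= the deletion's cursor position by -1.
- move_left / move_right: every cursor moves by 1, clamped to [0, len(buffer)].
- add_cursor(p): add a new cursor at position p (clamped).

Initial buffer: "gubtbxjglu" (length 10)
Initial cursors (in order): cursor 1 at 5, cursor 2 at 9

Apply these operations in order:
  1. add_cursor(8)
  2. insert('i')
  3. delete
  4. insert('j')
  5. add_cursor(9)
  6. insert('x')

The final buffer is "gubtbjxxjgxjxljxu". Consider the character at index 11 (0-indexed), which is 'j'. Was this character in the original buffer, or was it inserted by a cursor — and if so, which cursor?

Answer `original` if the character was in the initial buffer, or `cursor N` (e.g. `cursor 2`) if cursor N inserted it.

After op 1 (add_cursor(8)): buffer="gubtbxjglu" (len 10), cursors c1@5 c3@8 c2@9, authorship ..........
After op 2 (insert('i')): buffer="gubtbixjgiliu" (len 13), cursors c1@6 c3@10 c2@12, authorship .....1...3.2.
After op 3 (delete): buffer="gubtbxjglu" (len 10), cursors c1@5 c3@8 c2@9, authorship ..........
After op 4 (insert('j')): buffer="gubtbjxjgjlju" (len 13), cursors c1@6 c3@10 c2@12, authorship .....1...3.2.
After op 5 (add_cursor(9)): buffer="gubtbjxjgjlju" (len 13), cursors c1@6 c4@9 c3@10 c2@12, authorship .....1...3.2.
After op 6 (insert('x')): buffer="gubtbjxxjgxjxljxu" (len 17), cursors c1@7 c4@11 c3@13 c2@16, authorship .....11...433.22.
Authorship (.=original, N=cursor N): . . . . . 1 1 . . . 4 3 3 . 2 2 .
Index 11: author = 3

Answer: cursor 3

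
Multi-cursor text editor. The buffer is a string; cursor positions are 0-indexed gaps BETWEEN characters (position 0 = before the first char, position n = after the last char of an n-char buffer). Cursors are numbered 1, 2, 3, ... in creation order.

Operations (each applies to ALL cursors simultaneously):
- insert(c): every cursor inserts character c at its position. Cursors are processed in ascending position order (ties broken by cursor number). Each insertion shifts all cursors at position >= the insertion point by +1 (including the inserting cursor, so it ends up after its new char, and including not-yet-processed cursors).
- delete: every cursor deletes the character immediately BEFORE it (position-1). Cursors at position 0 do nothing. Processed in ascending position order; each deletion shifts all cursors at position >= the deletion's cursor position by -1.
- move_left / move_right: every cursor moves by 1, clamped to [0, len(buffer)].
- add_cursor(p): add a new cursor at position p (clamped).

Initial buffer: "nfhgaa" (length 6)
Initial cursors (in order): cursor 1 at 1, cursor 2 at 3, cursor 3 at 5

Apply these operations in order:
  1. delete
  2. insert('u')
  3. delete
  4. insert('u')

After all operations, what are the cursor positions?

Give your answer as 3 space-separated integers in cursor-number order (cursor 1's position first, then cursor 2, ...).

Answer: 1 3 5

Derivation:
After op 1 (delete): buffer="fga" (len 3), cursors c1@0 c2@1 c3@2, authorship ...
After op 2 (insert('u')): buffer="ufugua" (len 6), cursors c1@1 c2@3 c3@5, authorship 1.2.3.
After op 3 (delete): buffer="fga" (len 3), cursors c1@0 c2@1 c3@2, authorship ...
After op 4 (insert('u')): buffer="ufugua" (len 6), cursors c1@1 c2@3 c3@5, authorship 1.2.3.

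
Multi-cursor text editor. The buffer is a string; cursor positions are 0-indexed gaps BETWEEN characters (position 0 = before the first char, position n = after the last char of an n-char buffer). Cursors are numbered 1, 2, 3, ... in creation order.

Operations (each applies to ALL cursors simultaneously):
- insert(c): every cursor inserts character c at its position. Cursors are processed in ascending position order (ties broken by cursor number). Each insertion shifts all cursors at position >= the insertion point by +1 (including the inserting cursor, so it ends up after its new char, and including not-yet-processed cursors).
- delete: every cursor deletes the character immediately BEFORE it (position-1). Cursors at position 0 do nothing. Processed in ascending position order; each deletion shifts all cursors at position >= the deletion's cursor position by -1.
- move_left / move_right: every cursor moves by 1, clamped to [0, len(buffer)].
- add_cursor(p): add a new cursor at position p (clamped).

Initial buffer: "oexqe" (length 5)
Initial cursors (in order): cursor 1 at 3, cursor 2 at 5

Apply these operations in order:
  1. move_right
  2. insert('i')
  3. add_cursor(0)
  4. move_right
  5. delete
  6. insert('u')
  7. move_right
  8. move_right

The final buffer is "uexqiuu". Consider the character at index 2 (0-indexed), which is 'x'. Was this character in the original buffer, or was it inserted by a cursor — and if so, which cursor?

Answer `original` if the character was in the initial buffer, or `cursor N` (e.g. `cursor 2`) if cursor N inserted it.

After op 1 (move_right): buffer="oexqe" (len 5), cursors c1@4 c2@5, authorship .....
After op 2 (insert('i')): buffer="oexqiei" (len 7), cursors c1@5 c2@7, authorship ....1.2
After op 3 (add_cursor(0)): buffer="oexqiei" (len 7), cursors c3@0 c1@5 c2@7, authorship ....1.2
After op 4 (move_right): buffer="oexqiei" (len 7), cursors c3@1 c1@6 c2@7, authorship ....1.2
After op 5 (delete): buffer="exqi" (len 4), cursors c3@0 c1@4 c2@4, authorship ...1
After op 6 (insert('u')): buffer="uexqiuu" (len 7), cursors c3@1 c1@7 c2@7, authorship 3...112
After op 7 (move_right): buffer="uexqiuu" (len 7), cursors c3@2 c1@7 c2@7, authorship 3...112
After op 8 (move_right): buffer="uexqiuu" (len 7), cursors c3@3 c1@7 c2@7, authorship 3...112
Authorship (.=original, N=cursor N): 3 . . . 1 1 2
Index 2: author = original

Answer: original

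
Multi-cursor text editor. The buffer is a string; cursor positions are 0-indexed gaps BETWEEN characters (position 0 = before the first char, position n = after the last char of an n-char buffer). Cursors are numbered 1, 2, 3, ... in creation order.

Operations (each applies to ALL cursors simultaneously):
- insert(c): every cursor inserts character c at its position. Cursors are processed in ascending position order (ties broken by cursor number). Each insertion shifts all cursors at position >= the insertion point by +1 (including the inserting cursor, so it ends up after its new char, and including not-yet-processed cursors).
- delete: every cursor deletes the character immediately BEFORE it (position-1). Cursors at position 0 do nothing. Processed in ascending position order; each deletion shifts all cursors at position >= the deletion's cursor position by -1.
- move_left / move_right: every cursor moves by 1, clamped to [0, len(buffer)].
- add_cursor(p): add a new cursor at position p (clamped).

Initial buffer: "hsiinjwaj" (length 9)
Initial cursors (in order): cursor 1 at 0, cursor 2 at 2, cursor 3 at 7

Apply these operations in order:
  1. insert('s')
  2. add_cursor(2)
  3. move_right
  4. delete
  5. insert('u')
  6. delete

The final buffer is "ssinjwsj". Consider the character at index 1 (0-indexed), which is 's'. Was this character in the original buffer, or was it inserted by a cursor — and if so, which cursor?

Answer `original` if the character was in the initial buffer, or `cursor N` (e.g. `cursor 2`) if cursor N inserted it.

After op 1 (insert('s')): buffer="shssiinjwsaj" (len 12), cursors c1@1 c2@4 c3@10, authorship 1..2.....3..
After op 2 (add_cursor(2)): buffer="shssiinjwsaj" (len 12), cursors c1@1 c4@2 c2@4 c3@10, authorship 1..2.....3..
After op 3 (move_right): buffer="shssiinjwsaj" (len 12), cursors c1@2 c4@3 c2@5 c3@11, authorship 1..2.....3..
After op 4 (delete): buffer="ssinjwsj" (len 8), cursors c1@1 c4@1 c2@2 c3@7, authorship 12....3.
After op 5 (insert('u')): buffer="suusuinjwsuj" (len 12), cursors c1@3 c4@3 c2@5 c3@11, authorship 11422....33.
After op 6 (delete): buffer="ssinjwsj" (len 8), cursors c1@1 c4@1 c2@2 c3@7, authorship 12....3.
Authorship (.=original, N=cursor N): 1 2 . . . . 3 .
Index 1: author = 2

Answer: cursor 2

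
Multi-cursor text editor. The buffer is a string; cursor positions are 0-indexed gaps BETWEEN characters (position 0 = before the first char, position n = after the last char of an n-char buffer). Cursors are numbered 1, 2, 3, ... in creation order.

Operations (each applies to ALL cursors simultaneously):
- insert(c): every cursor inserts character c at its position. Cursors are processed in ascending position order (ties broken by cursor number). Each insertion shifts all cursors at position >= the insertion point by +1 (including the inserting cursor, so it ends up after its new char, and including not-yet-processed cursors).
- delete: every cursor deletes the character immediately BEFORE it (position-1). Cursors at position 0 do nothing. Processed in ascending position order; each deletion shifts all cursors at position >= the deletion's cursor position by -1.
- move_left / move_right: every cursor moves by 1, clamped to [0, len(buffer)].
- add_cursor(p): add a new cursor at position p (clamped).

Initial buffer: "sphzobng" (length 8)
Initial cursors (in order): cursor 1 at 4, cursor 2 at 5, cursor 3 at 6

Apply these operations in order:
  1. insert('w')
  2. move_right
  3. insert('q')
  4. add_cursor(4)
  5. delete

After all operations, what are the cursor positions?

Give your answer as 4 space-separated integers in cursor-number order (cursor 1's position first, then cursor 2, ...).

Answer: 5 7 9 3

Derivation:
After op 1 (insert('w')): buffer="sphzwowbwng" (len 11), cursors c1@5 c2@7 c3@9, authorship ....1.2.3..
After op 2 (move_right): buffer="sphzwowbwng" (len 11), cursors c1@6 c2@8 c3@10, authorship ....1.2.3..
After op 3 (insert('q')): buffer="sphzwoqwbqwnqg" (len 14), cursors c1@7 c2@10 c3@13, authorship ....1.12.23.3.
After op 4 (add_cursor(4)): buffer="sphzwoqwbqwnqg" (len 14), cursors c4@4 c1@7 c2@10 c3@13, authorship ....1.12.23.3.
After op 5 (delete): buffer="sphwowbwng" (len 10), cursors c4@3 c1@5 c2@7 c3@9, authorship ...1.2.3..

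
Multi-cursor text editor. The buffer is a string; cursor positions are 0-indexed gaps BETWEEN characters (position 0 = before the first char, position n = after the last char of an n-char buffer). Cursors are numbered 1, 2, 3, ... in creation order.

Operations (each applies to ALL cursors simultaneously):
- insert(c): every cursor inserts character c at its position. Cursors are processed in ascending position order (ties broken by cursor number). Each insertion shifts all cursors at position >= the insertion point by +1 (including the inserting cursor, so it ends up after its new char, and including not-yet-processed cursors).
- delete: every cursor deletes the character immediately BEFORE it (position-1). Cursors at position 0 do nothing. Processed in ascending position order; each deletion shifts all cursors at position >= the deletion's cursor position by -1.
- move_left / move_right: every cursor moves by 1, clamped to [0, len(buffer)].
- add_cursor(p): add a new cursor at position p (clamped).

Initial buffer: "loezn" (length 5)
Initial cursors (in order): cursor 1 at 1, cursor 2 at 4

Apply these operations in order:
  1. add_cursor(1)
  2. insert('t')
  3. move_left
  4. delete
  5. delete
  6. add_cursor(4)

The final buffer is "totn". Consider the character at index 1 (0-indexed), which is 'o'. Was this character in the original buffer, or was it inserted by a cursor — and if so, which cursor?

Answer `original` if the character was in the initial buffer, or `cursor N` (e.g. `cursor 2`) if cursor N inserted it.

Answer: original

Derivation:
After op 1 (add_cursor(1)): buffer="loezn" (len 5), cursors c1@1 c3@1 c2@4, authorship .....
After op 2 (insert('t')): buffer="lttoeztn" (len 8), cursors c1@3 c3@3 c2@7, authorship .13...2.
After op 3 (move_left): buffer="lttoeztn" (len 8), cursors c1@2 c3@2 c2@6, authorship .13...2.
After op 4 (delete): buffer="toetn" (len 5), cursors c1@0 c3@0 c2@3, authorship 3..2.
After op 5 (delete): buffer="totn" (len 4), cursors c1@0 c3@0 c2@2, authorship 3.2.
After op 6 (add_cursor(4)): buffer="totn" (len 4), cursors c1@0 c3@0 c2@2 c4@4, authorship 3.2.
Authorship (.=original, N=cursor N): 3 . 2 .
Index 1: author = original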